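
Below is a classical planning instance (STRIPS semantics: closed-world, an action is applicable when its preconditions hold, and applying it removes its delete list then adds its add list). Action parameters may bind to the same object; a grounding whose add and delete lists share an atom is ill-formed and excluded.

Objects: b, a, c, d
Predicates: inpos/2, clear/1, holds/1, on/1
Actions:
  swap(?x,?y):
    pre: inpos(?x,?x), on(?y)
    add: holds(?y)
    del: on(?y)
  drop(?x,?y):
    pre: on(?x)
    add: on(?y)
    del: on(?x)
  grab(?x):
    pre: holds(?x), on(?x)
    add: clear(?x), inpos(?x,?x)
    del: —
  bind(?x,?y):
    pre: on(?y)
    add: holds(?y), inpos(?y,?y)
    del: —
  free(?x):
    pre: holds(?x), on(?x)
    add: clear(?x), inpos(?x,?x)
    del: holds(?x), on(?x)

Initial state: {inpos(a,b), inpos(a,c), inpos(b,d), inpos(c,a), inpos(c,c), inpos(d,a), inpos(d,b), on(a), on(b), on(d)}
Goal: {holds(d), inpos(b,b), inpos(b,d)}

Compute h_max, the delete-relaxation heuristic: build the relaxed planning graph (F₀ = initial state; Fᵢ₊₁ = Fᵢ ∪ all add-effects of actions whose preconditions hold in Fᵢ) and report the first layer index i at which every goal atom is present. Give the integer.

F0 = init (10 atoms)
F1 = F0 ∪ {holds(a), holds(b), holds(d), inpos(a,a), inpos(b,b), inpos(d,d), on(c)}  (17 atoms)
goal ⊆ F1  ⇒  h_max = 1

1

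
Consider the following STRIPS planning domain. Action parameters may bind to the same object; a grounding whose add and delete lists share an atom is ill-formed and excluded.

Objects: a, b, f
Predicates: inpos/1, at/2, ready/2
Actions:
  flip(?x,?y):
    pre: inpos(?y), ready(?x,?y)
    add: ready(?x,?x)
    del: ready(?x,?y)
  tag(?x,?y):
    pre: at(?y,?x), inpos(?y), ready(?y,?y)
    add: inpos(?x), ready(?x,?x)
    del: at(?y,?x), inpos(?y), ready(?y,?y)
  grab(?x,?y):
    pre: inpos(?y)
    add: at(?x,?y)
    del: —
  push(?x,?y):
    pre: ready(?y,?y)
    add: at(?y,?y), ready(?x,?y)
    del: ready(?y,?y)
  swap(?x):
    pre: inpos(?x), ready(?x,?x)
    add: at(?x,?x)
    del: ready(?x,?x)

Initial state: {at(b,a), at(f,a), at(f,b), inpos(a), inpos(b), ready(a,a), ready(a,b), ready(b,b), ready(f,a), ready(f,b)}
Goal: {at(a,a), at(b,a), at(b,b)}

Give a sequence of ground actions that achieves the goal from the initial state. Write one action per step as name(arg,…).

grab(a,a); grab(b,b)

1. grab(a,a)  →  {at(a,a), at(b,a), at(f,a), at(f,b), inpos(a), inpos(b), ready(a,a), ready(a,b), ready(b,b), ready(f,a), ready(f,b)}
2. grab(b,b)  →  {at(a,a), at(b,a), at(b,b), at(f,a), at(f,b), inpos(a), inpos(b), ready(a,a), ready(a,b), ready(b,b), ready(f,a), ready(f,b)}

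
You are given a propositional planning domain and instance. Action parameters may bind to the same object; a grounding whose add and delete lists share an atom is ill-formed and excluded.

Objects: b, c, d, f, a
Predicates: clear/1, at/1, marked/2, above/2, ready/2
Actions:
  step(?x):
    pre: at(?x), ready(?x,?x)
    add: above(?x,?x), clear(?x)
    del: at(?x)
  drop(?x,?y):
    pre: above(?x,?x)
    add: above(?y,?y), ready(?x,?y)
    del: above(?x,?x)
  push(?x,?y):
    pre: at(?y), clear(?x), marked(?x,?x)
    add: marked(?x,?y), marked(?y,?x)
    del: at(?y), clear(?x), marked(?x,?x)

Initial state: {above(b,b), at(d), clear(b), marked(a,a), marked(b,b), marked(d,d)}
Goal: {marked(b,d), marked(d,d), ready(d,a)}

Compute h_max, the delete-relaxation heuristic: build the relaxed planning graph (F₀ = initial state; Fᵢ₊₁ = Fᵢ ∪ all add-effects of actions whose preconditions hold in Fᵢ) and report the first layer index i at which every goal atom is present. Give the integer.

F0 = init (6 atoms)
F1 = F0 ∪ {above(a,a), above(c,c), above(d,d), above(f,f), marked(b,d), marked(d,b), ready(b,a), ready(b,c), ready(b,d), ready(b,f)}  (16 atoms)
F2 = F1 ∪ {ready(a,b), ready(a,c), ready(a,d), ready(a,f), ready(c,a), ready(c,b), ready(c,d), ready(c,f), ready(d,a), ready(d,b), ready(d,c), ready(d,f), ready(f,a), ready(f,b), ready(f,c), ready(f,d)}  (32 atoms)
goal ⊆ F2  ⇒  h_max = 2

2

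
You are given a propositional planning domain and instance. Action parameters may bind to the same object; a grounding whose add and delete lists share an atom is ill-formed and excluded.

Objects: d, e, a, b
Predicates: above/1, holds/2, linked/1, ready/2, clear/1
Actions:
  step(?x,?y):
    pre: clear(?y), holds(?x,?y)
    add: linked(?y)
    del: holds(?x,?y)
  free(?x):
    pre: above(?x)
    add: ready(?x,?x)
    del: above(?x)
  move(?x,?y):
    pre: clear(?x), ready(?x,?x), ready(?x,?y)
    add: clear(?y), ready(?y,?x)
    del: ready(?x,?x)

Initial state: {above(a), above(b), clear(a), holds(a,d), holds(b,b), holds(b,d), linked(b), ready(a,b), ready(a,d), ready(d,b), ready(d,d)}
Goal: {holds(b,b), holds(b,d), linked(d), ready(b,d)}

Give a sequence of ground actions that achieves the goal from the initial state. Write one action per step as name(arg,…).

free(a); move(a,d); step(a,d); move(d,b)

1. free(a)  →  {above(b), clear(a), holds(a,d), holds(b,b), holds(b,d), linked(b), ready(a,a), ready(a,b), ready(a,d), ready(d,b), ready(d,d)}
2. move(a,d)  →  {above(b), clear(a), clear(d), holds(a,d), holds(b,b), holds(b,d), linked(b), ready(a,b), ready(a,d), ready(d,a), ready(d,b), ready(d,d)}
3. step(a,d)  →  {above(b), clear(a), clear(d), holds(b,b), holds(b,d), linked(b), linked(d), ready(a,b), ready(a,d), ready(d,a), ready(d,b), ready(d,d)}
4. move(d,b)  →  {above(b), clear(a), clear(b), clear(d), holds(b,b), holds(b,d), linked(b), linked(d), ready(a,b), ready(a,d), ready(b,d), ready(d,a), ready(d,b)}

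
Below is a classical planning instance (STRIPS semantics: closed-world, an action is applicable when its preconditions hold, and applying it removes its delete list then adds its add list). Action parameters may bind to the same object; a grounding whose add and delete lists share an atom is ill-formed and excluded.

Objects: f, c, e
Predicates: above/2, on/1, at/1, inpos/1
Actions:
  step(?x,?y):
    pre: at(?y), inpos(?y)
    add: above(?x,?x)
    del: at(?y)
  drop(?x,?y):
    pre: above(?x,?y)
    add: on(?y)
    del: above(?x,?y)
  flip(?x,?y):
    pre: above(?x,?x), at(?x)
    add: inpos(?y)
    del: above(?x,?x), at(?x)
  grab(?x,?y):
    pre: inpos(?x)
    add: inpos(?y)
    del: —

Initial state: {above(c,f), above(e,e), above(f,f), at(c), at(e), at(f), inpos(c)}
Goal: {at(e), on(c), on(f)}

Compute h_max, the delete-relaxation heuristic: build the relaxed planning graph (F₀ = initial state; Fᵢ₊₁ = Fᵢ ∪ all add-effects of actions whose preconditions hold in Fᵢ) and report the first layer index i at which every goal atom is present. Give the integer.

F0 = init (7 atoms)
F1 = F0 ∪ {above(c,c), inpos(e), inpos(f), on(e), on(f)}  (12 atoms)
F2 = F1 ∪ {on(c)}  (13 atoms)
goal ⊆ F2  ⇒  h_max = 2

2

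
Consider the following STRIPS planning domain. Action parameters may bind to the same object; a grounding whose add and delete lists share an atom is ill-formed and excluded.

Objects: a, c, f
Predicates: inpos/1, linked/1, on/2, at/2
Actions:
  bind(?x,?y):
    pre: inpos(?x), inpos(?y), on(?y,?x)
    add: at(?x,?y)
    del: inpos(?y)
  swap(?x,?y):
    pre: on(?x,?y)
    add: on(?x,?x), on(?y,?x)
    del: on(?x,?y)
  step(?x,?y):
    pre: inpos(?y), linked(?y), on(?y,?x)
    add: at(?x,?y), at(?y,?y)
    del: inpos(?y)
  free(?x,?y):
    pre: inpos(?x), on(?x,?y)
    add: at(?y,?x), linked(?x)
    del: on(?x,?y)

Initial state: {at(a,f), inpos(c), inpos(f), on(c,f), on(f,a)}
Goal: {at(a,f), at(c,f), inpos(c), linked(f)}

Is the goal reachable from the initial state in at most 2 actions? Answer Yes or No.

Yes

1. swap(c,f)  →  {at(a,f), inpos(c), inpos(f), on(c,c), on(f,a), on(f,c)}
2. free(f,c)  →  {at(a,f), at(c,f), inpos(c), inpos(f), linked(f), on(c,c), on(f,a)}
optimal plan length = 2; 2 ≤ 2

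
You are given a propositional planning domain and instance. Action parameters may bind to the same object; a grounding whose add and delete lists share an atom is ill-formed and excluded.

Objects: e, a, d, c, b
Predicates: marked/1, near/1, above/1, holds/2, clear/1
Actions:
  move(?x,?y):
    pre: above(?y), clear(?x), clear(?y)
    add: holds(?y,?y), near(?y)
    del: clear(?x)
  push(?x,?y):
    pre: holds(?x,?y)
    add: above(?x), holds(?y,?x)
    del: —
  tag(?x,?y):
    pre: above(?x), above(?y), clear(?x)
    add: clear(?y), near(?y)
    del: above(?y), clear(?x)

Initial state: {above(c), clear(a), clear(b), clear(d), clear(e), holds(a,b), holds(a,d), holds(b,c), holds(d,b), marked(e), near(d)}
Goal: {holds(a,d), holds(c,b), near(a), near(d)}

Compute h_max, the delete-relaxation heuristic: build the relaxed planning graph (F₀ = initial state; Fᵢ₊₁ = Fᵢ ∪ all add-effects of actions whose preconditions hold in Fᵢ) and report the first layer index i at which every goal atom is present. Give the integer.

F0 = init (11 atoms)
F1 = F0 ∪ {above(a), above(b), above(d), holds(b,a), holds(b,d), holds(c,b), holds(d,a)}  (18 atoms)
F2 = F1 ∪ {clear(c), holds(a,a), holds(b,b), holds(d,d), near(a), near(b), near(c)}  (25 atoms)
goal ⊆ F2  ⇒  h_max = 2

2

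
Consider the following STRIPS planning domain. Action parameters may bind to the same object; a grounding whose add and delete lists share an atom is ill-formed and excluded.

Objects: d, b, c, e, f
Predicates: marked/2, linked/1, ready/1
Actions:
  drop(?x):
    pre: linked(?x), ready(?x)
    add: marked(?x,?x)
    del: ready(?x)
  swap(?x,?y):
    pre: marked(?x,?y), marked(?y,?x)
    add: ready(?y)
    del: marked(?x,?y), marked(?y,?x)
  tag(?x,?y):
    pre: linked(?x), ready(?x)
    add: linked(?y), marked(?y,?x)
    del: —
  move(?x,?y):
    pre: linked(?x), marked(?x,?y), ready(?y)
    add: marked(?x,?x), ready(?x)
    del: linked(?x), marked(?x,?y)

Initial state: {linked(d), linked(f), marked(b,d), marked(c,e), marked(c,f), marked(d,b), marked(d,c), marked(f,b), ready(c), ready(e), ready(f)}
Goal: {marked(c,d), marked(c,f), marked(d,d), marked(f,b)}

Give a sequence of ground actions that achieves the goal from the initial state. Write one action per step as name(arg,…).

1. swap(b,d)  →  {linked(d), linked(f), marked(c,e), marked(c,f), marked(d,c), marked(f,b), ready(c), ready(d), ready(e), ready(f)}
2. tag(d,d)  →  {linked(d), linked(f), marked(c,e), marked(c,f), marked(d,c), marked(d,d), marked(f,b), ready(c), ready(d), ready(e), ready(f)}
3. tag(d,c)  →  {linked(c), linked(d), linked(f), marked(c,d), marked(c,e), marked(c,f), marked(d,c), marked(d,d), marked(f,b), ready(c), ready(d), ready(e), ready(f)}

swap(b,d); tag(d,d); tag(d,c)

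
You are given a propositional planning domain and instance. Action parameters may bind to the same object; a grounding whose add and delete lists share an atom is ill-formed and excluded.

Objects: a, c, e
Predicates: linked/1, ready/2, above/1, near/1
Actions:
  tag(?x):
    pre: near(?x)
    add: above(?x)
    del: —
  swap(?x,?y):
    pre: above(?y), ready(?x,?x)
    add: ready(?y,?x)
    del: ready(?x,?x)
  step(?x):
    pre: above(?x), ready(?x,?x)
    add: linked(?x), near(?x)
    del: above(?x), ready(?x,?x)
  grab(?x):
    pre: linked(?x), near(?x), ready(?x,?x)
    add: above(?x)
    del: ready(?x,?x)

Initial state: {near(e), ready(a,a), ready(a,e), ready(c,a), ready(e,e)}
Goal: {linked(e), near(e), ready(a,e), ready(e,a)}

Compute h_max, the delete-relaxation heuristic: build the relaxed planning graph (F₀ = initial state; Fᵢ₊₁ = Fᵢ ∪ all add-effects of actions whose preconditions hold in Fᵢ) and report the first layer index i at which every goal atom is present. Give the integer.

2

F0 = init (5 atoms)
F1 = F0 ∪ {above(e)}  (6 atoms)
F2 = F1 ∪ {linked(e), ready(e,a)}  (8 atoms)
goal ⊆ F2  ⇒  h_max = 2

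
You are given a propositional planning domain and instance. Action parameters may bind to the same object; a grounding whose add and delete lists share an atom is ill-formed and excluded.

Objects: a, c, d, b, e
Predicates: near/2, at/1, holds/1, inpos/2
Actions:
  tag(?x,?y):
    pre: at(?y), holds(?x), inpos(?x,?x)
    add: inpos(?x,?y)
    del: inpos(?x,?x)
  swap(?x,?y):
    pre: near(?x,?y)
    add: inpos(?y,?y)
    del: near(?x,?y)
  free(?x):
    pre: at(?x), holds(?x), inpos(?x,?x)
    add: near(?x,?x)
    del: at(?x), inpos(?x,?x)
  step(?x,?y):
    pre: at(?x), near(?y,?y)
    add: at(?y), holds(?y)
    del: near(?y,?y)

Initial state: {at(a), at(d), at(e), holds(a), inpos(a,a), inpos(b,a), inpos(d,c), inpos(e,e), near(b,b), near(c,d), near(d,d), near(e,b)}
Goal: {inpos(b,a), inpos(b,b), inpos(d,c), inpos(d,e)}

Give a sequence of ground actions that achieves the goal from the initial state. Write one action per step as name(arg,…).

swap(c,d); swap(b,b); step(a,d); tag(d,e)

1. swap(c,d)  →  {at(a), at(d), at(e), holds(a), inpos(a,a), inpos(b,a), inpos(d,c), inpos(d,d), inpos(e,e), near(b,b), near(d,d), near(e,b)}
2. swap(b,b)  →  {at(a), at(d), at(e), holds(a), inpos(a,a), inpos(b,a), inpos(b,b), inpos(d,c), inpos(d,d), inpos(e,e), near(d,d), near(e,b)}
3. step(a,d)  →  {at(a), at(d), at(e), holds(a), holds(d), inpos(a,a), inpos(b,a), inpos(b,b), inpos(d,c), inpos(d,d), inpos(e,e), near(e,b)}
4. tag(d,e)  →  {at(a), at(d), at(e), holds(a), holds(d), inpos(a,a), inpos(b,a), inpos(b,b), inpos(d,c), inpos(d,e), inpos(e,e), near(e,b)}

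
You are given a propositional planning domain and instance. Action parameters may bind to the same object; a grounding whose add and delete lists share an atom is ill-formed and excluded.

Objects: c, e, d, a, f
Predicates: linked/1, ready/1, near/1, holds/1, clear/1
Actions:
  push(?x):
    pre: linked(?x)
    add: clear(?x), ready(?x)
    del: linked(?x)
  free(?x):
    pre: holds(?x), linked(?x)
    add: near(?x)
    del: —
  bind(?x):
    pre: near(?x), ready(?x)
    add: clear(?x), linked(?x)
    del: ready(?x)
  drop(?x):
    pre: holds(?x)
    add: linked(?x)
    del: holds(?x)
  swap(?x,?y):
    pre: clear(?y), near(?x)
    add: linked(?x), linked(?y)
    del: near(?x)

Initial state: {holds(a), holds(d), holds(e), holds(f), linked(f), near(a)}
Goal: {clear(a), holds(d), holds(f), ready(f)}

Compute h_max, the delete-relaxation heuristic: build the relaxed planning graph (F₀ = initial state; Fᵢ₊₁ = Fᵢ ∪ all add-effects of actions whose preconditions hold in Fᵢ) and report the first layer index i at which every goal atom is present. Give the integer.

2

F0 = init (6 atoms)
F1 = F0 ∪ {clear(f), linked(a), linked(d), linked(e), near(f), ready(f)}  (12 atoms)
F2 = F1 ∪ {clear(a), clear(d), clear(e), near(d), near(e), ready(a), ready(d), ready(e)}  (20 atoms)
goal ⊆ F2  ⇒  h_max = 2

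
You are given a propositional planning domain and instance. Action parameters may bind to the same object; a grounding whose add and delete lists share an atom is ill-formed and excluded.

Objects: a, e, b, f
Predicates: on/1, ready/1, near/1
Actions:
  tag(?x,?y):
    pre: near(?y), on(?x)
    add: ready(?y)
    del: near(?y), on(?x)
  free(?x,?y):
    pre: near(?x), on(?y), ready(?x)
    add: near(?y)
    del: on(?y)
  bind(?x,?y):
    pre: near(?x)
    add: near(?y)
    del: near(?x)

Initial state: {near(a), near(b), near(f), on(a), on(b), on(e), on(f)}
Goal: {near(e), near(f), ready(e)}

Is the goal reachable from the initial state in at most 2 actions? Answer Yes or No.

No

1. bind(a,e)  →  {near(b), near(e), near(f), on(a), on(b), on(e), on(f)}
2. tag(a,e)  →  {near(b), near(f), on(b), on(e), on(f), ready(e)}
3. bind(b,e)  →  {near(e), near(f), on(b), on(e), on(f), ready(e)}
optimal plan length = 3; 3 > 2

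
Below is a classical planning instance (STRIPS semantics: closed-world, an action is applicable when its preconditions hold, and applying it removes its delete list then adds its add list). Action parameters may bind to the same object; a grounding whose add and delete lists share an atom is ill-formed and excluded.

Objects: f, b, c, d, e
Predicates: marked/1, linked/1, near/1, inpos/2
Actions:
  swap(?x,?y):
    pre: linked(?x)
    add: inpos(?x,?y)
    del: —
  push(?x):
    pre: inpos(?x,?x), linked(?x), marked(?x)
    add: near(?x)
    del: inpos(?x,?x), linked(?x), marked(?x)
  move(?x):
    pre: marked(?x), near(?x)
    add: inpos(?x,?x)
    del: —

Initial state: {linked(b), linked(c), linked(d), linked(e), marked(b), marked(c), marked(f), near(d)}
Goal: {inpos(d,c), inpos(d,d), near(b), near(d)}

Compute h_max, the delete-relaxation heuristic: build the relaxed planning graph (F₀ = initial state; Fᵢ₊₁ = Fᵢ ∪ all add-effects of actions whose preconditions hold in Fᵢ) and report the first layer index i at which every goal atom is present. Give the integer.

F0 = init (8 atoms)
F1 = F0 ∪ {inpos(b,b), inpos(b,c), inpos(b,d), inpos(b,e), inpos(b,f), inpos(c,b), inpos(c,c), inpos(c,d), inpos(c,e), inpos(c,f), inpos(d,b), inpos(d,c), inpos(d,d), inpos(d,e), inpos(d,f), inpos(e,b), inpos(e,c), inpos(e,d), inpos(e,e), inpos(e,f)}  (28 atoms)
F2 = F1 ∪ {near(b), near(c)}  (30 atoms)
goal ⊆ F2  ⇒  h_max = 2

2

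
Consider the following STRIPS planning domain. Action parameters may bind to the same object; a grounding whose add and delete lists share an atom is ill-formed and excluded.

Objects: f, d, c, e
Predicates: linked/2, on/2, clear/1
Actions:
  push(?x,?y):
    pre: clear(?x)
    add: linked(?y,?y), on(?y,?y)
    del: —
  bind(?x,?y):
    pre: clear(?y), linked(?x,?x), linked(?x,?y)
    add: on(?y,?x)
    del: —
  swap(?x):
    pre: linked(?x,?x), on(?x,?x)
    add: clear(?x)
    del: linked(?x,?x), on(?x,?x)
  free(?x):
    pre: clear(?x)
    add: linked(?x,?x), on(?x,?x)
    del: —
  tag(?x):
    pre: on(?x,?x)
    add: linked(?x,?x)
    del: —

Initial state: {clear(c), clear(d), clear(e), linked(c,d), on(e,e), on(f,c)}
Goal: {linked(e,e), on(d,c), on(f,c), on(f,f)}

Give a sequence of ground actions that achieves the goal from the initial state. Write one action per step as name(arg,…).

1. push(d,f)  →  {clear(c), clear(d), clear(e), linked(c,d), linked(f,f), on(e,e), on(f,c), on(f,f)}
2. push(d,c)  →  {clear(c), clear(d), clear(e), linked(c,c), linked(c,d), linked(f,f), on(c,c), on(e,e), on(f,c), on(f,f)}
3. push(d,e)  →  {clear(c), clear(d), clear(e), linked(c,c), linked(c,d), linked(e,e), linked(f,f), on(c,c), on(e,e), on(f,c), on(f,f)}
4. bind(c,d)  →  {clear(c), clear(d), clear(e), linked(c,c), linked(c,d), linked(e,e), linked(f,f), on(c,c), on(d,c), on(e,e), on(f,c), on(f,f)}

push(d,f); push(d,c); push(d,e); bind(c,d)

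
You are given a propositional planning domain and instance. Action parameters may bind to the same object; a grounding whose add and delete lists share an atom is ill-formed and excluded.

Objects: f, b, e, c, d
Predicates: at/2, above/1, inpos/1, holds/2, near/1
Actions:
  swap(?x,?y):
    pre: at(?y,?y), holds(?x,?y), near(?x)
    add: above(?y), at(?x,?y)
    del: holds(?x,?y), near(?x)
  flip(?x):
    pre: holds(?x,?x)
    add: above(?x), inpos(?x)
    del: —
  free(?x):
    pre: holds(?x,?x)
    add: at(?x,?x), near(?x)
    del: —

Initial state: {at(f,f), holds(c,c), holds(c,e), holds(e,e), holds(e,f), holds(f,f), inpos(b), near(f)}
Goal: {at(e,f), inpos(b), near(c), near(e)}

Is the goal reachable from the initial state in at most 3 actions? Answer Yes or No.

1. free(e)  →  {at(e,e), at(f,f), holds(c,c), holds(c,e), holds(e,e), holds(e,f), holds(f,f), inpos(b), near(e), near(f)}
2. swap(e,f)  →  {above(f), at(e,e), at(e,f), at(f,f), holds(c,c), holds(c,e), holds(e,e), holds(f,f), inpos(b), near(f)}
3. free(e)  →  {above(f), at(e,e), at(e,f), at(f,f), holds(c,c), holds(c,e), holds(e,e), holds(f,f), inpos(b), near(e), near(f)}
4. free(c)  →  {above(f), at(c,c), at(e,e), at(e,f), at(f,f), holds(c,c), holds(c,e), holds(e,e), holds(f,f), inpos(b), near(c), near(e), near(f)}
optimal plan length = 4; 4 > 3

No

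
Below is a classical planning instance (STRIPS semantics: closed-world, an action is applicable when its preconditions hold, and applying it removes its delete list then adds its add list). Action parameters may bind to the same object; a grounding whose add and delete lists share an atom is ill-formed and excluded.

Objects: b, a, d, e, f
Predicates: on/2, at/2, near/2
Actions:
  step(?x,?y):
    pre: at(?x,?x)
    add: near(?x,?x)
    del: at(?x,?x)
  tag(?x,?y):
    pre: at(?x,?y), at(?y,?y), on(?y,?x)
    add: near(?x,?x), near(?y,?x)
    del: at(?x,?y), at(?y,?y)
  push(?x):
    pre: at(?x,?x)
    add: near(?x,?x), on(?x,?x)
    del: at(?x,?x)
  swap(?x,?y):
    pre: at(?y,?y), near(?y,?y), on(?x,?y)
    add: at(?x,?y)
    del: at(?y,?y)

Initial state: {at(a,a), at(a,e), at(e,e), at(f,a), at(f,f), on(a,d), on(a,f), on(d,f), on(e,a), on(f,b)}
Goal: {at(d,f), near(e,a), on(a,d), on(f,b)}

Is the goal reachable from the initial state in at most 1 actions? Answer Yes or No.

1. tag(a,e)  →  {at(a,a), at(f,a), at(f,f), near(a,a), near(e,a), on(a,d), on(a,f), on(d,f), on(e,a), on(f,b)}
2. tag(f,a)  →  {at(f,f), near(a,a), near(a,f), near(e,a), near(f,f), on(a,d), on(a,f), on(d,f), on(e,a), on(f,b)}
3. swap(d,f)  →  {at(d,f), near(a,a), near(a,f), near(e,a), near(f,f), on(a,d), on(a,f), on(d,f), on(e,a), on(f,b)}
optimal plan length = 3; 3 > 1

No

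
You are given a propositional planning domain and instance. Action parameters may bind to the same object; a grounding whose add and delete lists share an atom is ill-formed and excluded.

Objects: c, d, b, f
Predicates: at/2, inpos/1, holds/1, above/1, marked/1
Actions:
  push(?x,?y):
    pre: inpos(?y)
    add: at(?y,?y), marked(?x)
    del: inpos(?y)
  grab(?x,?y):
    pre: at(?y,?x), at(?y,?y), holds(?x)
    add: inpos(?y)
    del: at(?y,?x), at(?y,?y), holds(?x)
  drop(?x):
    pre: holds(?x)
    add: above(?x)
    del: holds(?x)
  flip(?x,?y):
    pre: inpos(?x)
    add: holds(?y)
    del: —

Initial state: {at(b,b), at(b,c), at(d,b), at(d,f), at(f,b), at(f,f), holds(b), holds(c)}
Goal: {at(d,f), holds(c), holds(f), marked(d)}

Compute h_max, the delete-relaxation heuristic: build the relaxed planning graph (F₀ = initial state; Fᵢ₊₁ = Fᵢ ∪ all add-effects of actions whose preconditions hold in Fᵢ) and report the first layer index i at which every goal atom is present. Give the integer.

F0 = init (8 atoms)
F1 = F0 ∪ {above(b), above(c), inpos(b), inpos(f)}  (12 atoms)
F2 = F1 ∪ {holds(d), holds(f), marked(b), marked(c), marked(d), marked(f)}  (18 atoms)
goal ⊆ F2  ⇒  h_max = 2

2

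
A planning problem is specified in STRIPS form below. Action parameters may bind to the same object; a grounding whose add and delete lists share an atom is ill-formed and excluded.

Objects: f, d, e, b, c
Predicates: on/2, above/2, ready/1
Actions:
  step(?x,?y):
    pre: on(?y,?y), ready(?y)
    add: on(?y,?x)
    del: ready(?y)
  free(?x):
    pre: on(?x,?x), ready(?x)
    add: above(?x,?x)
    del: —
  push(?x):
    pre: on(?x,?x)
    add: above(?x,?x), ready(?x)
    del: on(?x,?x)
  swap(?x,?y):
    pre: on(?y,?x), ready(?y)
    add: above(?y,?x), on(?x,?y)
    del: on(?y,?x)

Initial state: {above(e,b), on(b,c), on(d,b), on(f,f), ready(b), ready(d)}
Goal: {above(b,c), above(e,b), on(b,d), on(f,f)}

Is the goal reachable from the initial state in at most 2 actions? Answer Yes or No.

1. swap(b,d)  →  {above(d,b), above(e,b), on(b,c), on(b,d), on(f,f), ready(b), ready(d)}
2. swap(c,b)  →  {above(b,c), above(d,b), above(e,b), on(b,d), on(c,b), on(f,f), ready(b), ready(d)}
optimal plan length = 2; 2 ≤ 2

Yes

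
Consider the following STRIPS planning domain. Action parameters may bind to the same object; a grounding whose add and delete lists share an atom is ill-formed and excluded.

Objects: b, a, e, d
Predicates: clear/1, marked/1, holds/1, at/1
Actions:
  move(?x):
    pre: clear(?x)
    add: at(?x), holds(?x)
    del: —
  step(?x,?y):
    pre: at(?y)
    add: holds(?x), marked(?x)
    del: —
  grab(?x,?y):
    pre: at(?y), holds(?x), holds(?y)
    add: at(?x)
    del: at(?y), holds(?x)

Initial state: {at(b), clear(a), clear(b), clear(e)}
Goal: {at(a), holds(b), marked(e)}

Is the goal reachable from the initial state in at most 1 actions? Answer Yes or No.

1. move(b)  →  {at(b), clear(a), clear(b), clear(e), holds(b)}
2. move(a)  →  {at(a), at(b), clear(a), clear(b), clear(e), holds(a), holds(b)}
3. step(e,b)  →  {at(a), at(b), clear(a), clear(b), clear(e), holds(a), holds(b), holds(e), marked(e)}
optimal plan length = 3; 3 > 1

No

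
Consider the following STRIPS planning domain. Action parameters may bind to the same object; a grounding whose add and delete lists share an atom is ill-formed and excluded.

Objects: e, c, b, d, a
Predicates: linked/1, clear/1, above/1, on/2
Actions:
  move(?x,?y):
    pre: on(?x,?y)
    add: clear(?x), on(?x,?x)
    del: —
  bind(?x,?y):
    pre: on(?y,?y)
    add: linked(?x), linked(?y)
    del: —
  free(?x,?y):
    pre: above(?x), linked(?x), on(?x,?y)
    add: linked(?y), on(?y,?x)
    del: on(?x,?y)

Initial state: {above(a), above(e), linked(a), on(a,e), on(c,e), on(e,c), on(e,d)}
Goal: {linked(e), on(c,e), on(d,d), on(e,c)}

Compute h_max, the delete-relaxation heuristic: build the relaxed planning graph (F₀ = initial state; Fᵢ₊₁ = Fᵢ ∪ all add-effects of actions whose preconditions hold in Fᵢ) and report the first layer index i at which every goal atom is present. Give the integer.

F0 = init (7 atoms)
F1 = F0 ∪ {clear(a), clear(c), clear(e), linked(e), on(a,a), on(c,c), on(e,a), on(e,e)}  (15 atoms)
F2 = F1 ∪ {linked(b), linked(c), linked(d), on(d,e)}  (19 atoms)
F3 = F2 ∪ {clear(d), on(d,d)}  (21 atoms)
goal ⊆ F3  ⇒  h_max = 3

3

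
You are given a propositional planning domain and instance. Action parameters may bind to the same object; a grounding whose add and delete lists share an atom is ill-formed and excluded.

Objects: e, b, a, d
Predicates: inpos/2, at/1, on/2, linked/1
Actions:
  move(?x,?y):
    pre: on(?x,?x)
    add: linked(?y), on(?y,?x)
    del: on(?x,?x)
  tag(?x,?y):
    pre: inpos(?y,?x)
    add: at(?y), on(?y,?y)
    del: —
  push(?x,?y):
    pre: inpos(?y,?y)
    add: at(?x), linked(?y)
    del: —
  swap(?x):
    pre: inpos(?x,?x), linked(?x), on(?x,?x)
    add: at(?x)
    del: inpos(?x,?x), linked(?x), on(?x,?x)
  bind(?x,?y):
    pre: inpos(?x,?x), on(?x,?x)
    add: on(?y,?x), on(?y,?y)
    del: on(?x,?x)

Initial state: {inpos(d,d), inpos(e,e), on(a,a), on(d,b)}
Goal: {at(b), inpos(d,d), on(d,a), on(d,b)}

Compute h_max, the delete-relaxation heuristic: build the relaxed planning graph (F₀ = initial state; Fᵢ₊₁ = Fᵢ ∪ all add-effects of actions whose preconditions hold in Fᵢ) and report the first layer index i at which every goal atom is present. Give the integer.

F0 = init (4 atoms)
F1 = F0 ∪ {at(a), at(b), at(d), at(e), linked(b), linked(d), linked(e), on(b,a), on(d,a), on(d,d), on(e,a), on(e,e)}  (16 atoms)
goal ⊆ F1  ⇒  h_max = 1

1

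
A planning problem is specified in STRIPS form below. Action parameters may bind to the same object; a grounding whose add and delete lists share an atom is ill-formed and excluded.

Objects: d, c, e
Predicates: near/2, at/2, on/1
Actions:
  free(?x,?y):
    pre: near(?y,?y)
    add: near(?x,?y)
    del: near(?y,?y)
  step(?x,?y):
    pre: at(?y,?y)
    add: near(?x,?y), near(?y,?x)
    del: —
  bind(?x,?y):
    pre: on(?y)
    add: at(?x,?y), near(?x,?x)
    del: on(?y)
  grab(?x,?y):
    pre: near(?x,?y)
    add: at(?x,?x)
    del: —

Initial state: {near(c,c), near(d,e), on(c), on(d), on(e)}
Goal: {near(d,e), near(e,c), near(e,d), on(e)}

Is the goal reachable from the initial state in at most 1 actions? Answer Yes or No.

No

1. free(e,c)  →  {near(d,e), near(e,c), on(c), on(d), on(e)}
2. bind(d,d)  →  {at(d,d), near(d,d), near(d,e), near(e,c), on(c), on(e)}
3. free(e,d)  →  {at(d,d), near(d,e), near(e,c), near(e,d), on(c), on(e)}
optimal plan length = 3; 3 > 1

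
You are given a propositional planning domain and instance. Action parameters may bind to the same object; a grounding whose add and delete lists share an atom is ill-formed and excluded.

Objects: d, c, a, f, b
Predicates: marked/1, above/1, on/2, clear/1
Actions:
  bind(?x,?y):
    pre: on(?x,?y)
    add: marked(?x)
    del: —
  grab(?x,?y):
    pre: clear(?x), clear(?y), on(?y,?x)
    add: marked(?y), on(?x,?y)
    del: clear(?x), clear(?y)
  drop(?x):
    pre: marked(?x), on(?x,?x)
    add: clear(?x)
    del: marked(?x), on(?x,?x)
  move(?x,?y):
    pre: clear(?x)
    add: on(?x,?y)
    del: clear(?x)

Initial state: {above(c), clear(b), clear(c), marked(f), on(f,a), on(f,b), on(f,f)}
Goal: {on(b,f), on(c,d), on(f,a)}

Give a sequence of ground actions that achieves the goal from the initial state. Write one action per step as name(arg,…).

move(c,d); move(b,f)

1. move(c,d)  →  {above(c), clear(b), marked(f), on(c,d), on(f,a), on(f,b), on(f,f)}
2. move(b,f)  →  {above(c), marked(f), on(b,f), on(c,d), on(f,a), on(f,b), on(f,f)}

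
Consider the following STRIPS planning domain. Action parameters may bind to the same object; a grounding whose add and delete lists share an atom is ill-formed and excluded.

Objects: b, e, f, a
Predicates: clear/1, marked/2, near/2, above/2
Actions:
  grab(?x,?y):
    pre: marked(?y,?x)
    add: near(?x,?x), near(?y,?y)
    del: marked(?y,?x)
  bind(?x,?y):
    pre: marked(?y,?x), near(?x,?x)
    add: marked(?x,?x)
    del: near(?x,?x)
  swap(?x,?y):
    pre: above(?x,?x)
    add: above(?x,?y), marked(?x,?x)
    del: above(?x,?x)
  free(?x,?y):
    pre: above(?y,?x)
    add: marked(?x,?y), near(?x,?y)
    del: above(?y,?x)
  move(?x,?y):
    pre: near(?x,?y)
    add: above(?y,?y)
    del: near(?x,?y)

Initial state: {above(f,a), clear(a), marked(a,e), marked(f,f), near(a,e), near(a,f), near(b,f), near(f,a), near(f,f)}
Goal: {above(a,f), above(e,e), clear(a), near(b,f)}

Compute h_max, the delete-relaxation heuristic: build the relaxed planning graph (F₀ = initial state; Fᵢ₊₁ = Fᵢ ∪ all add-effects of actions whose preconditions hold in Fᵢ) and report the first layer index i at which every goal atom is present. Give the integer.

F0 = init (9 atoms)
F1 = F0 ∪ {above(a,a), above(e,e), above(f,f), marked(a,f), near(a,a), near(e,e)}  (15 atoms)
F2 = F1 ∪ {above(a,b), above(a,e), above(a,f), above(e,a), above(e,b), above(e,f), above(f,b), above(f,e), marked(a,a), marked(e,e)}  (25 atoms)
goal ⊆ F2  ⇒  h_max = 2

2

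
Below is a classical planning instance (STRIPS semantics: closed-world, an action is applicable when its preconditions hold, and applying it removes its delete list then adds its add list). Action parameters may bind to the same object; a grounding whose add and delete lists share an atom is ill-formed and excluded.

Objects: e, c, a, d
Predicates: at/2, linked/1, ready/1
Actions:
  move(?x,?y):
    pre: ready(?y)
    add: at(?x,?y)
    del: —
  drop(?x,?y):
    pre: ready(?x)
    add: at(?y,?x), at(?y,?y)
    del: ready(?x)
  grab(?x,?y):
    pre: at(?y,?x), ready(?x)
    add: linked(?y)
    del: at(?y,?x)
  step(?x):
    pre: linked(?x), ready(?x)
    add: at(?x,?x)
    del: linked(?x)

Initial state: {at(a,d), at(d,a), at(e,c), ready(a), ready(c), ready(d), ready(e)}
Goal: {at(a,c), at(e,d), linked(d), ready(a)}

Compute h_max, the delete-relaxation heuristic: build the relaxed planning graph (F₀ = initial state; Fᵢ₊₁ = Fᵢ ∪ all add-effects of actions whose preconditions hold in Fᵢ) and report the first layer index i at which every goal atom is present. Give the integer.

1

F0 = init (7 atoms)
F1 = F0 ∪ {at(a,a), at(a,c), at(a,e), at(c,a), at(c,c), at(c,d), at(c,e), at(d,c), at(d,d), at(d,e), at(e,a), at(e,d), at(e,e), linked(a), linked(d), linked(e)}  (23 atoms)
goal ⊆ F1  ⇒  h_max = 1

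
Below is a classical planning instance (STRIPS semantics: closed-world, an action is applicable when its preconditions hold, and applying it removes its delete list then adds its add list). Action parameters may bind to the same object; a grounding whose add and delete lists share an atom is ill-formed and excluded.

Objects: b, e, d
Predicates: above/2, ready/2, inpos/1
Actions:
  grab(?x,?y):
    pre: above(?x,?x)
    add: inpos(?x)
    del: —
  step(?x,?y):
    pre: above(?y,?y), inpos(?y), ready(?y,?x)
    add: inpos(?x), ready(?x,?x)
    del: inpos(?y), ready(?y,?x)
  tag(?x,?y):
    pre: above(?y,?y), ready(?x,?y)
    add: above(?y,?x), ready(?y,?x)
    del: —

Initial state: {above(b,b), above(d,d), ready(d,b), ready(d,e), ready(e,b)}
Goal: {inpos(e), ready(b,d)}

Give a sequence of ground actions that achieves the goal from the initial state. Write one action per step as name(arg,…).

grab(d,b); step(e,d); tag(d,b)

1. grab(d,b)  →  {above(b,b), above(d,d), inpos(d), ready(d,b), ready(d,e), ready(e,b)}
2. step(e,d)  →  {above(b,b), above(d,d), inpos(e), ready(d,b), ready(e,b), ready(e,e)}
3. tag(d,b)  →  {above(b,b), above(b,d), above(d,d), inpos(e), ready(b,d), ready(d,b), ready(e,b), ready(e,e)}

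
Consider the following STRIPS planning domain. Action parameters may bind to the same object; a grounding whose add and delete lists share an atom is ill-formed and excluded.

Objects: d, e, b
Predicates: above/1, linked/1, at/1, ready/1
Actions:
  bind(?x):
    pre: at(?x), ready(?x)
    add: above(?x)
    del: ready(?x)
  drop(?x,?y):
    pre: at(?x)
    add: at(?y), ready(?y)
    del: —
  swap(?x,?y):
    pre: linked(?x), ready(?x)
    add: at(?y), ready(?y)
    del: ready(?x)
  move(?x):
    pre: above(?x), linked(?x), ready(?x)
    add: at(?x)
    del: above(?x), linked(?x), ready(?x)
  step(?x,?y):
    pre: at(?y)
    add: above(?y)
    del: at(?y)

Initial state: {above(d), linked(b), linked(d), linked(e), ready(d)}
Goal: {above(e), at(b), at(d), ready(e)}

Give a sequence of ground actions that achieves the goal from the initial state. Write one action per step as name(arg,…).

1. swap(d,e)  →  {above(d), at(e), linked(b), linked(d), linked(e), ready(e)}
2. drop(e,d)  →  {above(d), at(d), at(e), linked(b), linked(d), linked(e), ready(d), ready(e)}
3. drop(d,b)  →  {above(d), at(b), at(d), at(e), linked(b), linked(d), linked(e), ready(b), ready(d), ready(e)}
4. step(d,e)  →  {above(d), above(e), at(b), at(d), linked(b), linked(d), linked(e), ready(b), ready(d), ready(e)}

swap(d,e); drop(e,d); drop(d,b); step(d,e)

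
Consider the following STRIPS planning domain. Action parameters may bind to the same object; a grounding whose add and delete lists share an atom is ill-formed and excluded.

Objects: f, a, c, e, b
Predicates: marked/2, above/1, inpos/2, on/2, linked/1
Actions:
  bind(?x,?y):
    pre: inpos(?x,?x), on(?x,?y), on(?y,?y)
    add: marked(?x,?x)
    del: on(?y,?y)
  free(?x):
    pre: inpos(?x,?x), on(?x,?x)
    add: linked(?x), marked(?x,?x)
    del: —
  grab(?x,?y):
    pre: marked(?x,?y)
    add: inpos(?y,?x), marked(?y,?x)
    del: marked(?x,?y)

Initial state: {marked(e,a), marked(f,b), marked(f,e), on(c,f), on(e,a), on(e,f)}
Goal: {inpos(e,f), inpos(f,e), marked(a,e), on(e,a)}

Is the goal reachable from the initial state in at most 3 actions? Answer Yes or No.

1. grab(f,e)  →  {inpos(e,f), marked(e,a), marked(e,f), marked(f,b), on(c,f), on(e,a), on(e,f)}
2. grab(e,f)  →  {inpos(e,f), inpos(f,e), marked(e,a), marked(f,b), marked(f,e), on(c,f), on(e,a), on(e,f)}
3. grab(e,a)  →  {inpos(a,e), inpos(e,f), inpos(f,e), marked(a,e), marked(f,b), marked(f,e), on(c,f), on(e,a), on(e,f)}
optimal plan length = 3; 3 ≤ 3

Yes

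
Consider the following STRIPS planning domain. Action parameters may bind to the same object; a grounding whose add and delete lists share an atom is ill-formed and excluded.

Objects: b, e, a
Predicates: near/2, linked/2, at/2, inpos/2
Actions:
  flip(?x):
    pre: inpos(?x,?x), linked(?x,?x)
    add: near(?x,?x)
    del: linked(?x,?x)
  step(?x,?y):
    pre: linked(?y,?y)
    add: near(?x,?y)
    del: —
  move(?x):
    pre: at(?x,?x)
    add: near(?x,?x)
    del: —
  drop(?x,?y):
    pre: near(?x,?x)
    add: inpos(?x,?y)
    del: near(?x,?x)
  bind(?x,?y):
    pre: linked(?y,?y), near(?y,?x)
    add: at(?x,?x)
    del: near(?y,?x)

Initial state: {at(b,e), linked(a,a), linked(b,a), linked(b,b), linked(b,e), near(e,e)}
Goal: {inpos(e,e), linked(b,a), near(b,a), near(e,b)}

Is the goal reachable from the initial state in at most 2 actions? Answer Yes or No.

No

1. step(b,a)  →  {at(b,e), linked(a,a), linked(b,a), linked(b,b), linked(b,e), near(b,a), near(e,e)}
2. step(e,b)  →  {at(b,e), linked(a,a), linked(b,a), linked(b,b), linked(b,e), near(b,a), near(e,b), near(e,e)}
3. drop(e,e)  →  {at(b,e), inpos(e,e), linked(a,a), linked(b,a), linked(b,b), linked(b,e), near(b,a), near(e,b)}
optimal plan length = 3; 3 > 2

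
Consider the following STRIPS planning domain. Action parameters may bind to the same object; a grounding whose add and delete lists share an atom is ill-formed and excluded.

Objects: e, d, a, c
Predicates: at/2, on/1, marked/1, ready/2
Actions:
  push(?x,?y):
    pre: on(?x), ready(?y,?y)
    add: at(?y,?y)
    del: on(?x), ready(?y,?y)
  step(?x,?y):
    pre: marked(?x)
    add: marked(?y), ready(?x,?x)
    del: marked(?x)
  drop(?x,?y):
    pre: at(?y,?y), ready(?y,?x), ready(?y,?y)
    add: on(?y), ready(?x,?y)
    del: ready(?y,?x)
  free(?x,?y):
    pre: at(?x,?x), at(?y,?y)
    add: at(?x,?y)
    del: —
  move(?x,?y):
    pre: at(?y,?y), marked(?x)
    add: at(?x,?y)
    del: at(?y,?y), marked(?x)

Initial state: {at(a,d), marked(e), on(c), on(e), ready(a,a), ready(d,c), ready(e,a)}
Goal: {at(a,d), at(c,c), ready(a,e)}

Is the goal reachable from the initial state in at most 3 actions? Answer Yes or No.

No

1. step(e,c)  →  {at(a,d), marked(c), on(c), on(e), ready(a,a), ready(d,c), ready(e,a), ready(e,e)}
2. push(e,e)  →  {at(a,d), at(e,e), marked(c), on(c), ready(a,a), ready(d,c), ready(e,a)}
3. step(c,e)  →  {at(a,d), at(e,e), marked(e), on(c), ready(a,a), ready(c,c), ready(d,c), ready(e,a)}
4. push(c,c)  →  {at(a,d), at(c,c), at(e,e), marked(e), ready(a,a), ready(d,c), ready(e,a)}
5. step(e,d)  →  {at(a,d), at(c,c), at(e,e), marked(d), ready(a,a), ready(d,c), ready(e,a), ready(e,e)}
6. drop(a,e)  →  {at(a,d), at(c,c), at(e,e), marked(d), on(e), ready(a,a), ready(a,e), ready(d,c), ready(e,e)}
optimal plan length = 6; 6 > 3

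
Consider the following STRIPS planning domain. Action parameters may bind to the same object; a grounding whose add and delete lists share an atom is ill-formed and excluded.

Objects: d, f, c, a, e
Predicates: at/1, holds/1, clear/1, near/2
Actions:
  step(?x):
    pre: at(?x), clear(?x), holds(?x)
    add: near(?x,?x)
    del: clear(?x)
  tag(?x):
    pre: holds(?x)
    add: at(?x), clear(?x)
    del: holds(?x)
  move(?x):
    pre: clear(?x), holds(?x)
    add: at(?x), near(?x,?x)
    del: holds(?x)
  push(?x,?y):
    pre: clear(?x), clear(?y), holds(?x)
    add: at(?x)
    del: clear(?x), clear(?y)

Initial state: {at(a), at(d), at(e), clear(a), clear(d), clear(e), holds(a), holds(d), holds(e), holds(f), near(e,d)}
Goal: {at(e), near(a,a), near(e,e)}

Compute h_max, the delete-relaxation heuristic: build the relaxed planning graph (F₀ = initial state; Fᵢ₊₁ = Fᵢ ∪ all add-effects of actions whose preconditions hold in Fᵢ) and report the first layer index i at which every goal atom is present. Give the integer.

F0 = init (11 atoms)
F1 = F0 ∪ {at(f), clear(f), near(a,a), near(d,d), near(e,e)}  (16 atoms)
goal ⊆ F1  ⇒  h_max = 1

1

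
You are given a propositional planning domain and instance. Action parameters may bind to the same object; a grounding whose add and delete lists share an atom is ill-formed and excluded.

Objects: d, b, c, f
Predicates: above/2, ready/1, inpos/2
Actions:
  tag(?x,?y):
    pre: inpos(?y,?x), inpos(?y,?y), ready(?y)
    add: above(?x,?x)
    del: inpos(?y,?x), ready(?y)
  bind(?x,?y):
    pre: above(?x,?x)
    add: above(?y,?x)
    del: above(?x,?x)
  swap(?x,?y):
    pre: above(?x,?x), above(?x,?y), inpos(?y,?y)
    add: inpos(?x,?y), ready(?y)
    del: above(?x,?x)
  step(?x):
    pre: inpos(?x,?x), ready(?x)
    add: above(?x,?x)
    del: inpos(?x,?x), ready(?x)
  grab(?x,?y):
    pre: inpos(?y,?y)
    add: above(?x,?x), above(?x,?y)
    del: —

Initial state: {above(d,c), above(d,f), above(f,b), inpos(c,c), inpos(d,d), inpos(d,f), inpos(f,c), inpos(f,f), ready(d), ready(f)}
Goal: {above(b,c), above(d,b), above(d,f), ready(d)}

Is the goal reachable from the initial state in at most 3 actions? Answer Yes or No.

Yes

1. grab(b,c)  →  {above(b,b), above(b,c), above(d,c), above(d,f), above(f,b), inpos(c,c), inpos(d,d), inpos(d,f), inpos(f,c), inpos(f,f), ready(d), ready(f)}
2. bind(b,d)  →  {above(b,c), above(d,b), above(d,c), above(d,f), above(f,b), inpos(c,c), inpos(d,d), inpos(d,f), inpos(f,c), inpos(f,f), ready(d), ready(f)}
optimal plan length = 2; 2 ≤ 3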